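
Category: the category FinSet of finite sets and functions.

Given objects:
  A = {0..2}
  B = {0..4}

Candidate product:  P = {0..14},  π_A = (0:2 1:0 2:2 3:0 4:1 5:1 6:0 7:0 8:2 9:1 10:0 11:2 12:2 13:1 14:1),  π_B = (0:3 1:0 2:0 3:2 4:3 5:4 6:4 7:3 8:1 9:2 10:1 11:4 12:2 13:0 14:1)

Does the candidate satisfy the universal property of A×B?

Answer: VALID PRODUCT

Work:
|A|·|B| = 3·5 = 15;  |P| = 15
Check the pairing map k ↦ (π_A(k), π_B(k)):
  0 : (2,3)
  1 : (0,0)
  2 : (2,0)
  3 : (0,2)
  4 : (1,3)
  5 : (1,4)
  6 : (0,4)
  7 : (0,3)
  8 : (2,1)
  9 : (1,2)
  10 : (0,1)
  11 : (2,4)
  12 : (2,2)
  13 : (1,0)
  14 : (1,1)
distinct pairs in image: 15 / 15 needed
  → bijection onto A×B; projections well-typed.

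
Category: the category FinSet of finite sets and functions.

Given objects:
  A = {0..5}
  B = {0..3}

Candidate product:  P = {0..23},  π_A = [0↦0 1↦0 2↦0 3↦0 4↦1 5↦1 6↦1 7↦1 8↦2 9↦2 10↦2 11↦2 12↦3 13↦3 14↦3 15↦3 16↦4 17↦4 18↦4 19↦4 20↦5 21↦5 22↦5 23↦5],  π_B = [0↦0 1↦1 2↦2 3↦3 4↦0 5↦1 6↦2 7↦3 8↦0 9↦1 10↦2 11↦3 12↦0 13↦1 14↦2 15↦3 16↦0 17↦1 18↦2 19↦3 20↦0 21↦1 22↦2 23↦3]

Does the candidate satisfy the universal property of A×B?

|A|·|B| = 6·4 = 24;  |P| = 24
Check the pairing map k ↦ (π_A(k), π_B(k)):
  0 ↦ (0,0)
  1 ↦ (0,1)
  2 ↦ (0,2)
  3 ↦ (0,3)
  4 ↦ (1,0)
  5 ↦ (1,1)
  6 ↦ (1,2)
  7 ↦ (1,3)
  8 ↦ (2,0)
  9 ↦ (2,1)
  10 ↦ (2,2)
  11 ↦ (2,3)
  12 ↦ (3,0)
  13 ↦ (3,1)
  14 ↦ (3,2)
  15 ↦ (3,3)
  16 ↦ (4,0)
  17 ↦ (4,1)
  18 ↦ (4,2)
  19 ↦ (4,3)
  20 ↦ (5,0)
  21 ↦ (5,1)
  22 ↦ (5,2)
  23 ↦ (5,3)
distinct pairs in image: 24 / 24 needed
  → bijection onto A×B; projections well-typed.

Answer: VALID PRODUCT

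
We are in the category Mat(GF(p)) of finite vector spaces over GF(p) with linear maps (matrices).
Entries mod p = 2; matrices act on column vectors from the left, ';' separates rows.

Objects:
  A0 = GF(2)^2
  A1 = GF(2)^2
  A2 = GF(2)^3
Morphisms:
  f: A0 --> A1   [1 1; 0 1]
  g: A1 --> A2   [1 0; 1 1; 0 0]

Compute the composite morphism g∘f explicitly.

  e0=⟨1,0⟩ f-->⟨1,0⟩ g-->⟨1,1,0⟩
  e1=⟨0,1⟩ f-->⟨1,1⟩ g-->⟨1,0,0⟩
result: [1 1; 1 0; 0 0]

Answer: [1 1; 1 0; 0 0]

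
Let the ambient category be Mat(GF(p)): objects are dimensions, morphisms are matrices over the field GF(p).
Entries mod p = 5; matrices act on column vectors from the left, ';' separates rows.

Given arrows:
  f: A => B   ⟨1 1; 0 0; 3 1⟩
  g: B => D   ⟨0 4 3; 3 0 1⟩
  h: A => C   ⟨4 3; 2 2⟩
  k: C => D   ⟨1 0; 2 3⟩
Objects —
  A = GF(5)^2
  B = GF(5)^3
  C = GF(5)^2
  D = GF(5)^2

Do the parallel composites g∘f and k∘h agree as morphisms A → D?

1) trace f;g:
  e0=⟨1,0⟩ f=>⟨1,0,3⟩ g=>⟨4,1⟩
  e1=⟨0,1⟩ f=>⟨1,0,1⟩ g=>⟨3,4⟩
  composite₁ = ⟨4 3; 1 4⟩
2) trace h;k:
  e0=⟨1,0⟩ h=>⟨4,2⟩ k=>⟨4,4⟩
  e1=⟨0,1⟩ h=>⟨3,2⟩ k=>⟨3,2⟩
  composite₂ = ⟨4 3; 4 2⟩
Equal? NO — does not commute

Answer: DOES NOT COMMUTE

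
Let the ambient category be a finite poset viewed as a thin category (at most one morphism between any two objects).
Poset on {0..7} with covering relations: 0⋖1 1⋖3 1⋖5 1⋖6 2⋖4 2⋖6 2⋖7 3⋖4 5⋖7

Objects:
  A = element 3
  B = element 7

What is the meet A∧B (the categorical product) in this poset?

Answer: A∧B = 1

Trace:
Lower bounds of A=3 and B=7: {0,1}
  0 <= 1
  1 <= 1
glb = 1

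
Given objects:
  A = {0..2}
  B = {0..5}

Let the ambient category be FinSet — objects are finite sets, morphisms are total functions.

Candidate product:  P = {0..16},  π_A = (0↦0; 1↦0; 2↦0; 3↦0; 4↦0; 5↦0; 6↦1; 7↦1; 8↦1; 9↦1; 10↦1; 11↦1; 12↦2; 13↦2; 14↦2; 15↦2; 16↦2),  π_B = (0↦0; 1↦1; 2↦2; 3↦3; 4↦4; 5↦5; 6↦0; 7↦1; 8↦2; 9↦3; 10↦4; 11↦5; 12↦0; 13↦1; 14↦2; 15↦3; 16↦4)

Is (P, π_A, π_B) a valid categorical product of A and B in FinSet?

Answer: NOT A VALID PRODUCT — |P|=17 ≠ |A|·|B|=18

Derivation:
|A|·|B| = 3·6 = 18;  |P| = 17
  → cardinalities differ; no bijection possible.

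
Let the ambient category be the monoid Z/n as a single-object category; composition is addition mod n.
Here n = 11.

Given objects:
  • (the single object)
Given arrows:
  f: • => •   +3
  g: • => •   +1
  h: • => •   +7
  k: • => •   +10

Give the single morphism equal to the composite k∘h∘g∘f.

  0 +3≡3 +1≡4 +7≡0 +10≡10  (mod 11)
composite: +10

Answer: +10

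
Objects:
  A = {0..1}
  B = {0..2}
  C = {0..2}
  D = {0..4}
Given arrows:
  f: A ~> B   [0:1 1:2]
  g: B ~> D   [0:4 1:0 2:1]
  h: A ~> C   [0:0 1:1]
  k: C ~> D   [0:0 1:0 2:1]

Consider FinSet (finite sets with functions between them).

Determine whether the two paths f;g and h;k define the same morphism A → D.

Answer: DOES NOT COMMUTE

Trace:
Along f;g (path 1):
  0 f~>1 g~>0
  1 f~>2 g~>1
  result₁ = [0:0 1:1]
Along h;k (path 2):
  0 h~>0 k~>0
  1 h~>1 k~>0
  result₂ = [0:0 1:0]
Equal? distinct morphisms ✗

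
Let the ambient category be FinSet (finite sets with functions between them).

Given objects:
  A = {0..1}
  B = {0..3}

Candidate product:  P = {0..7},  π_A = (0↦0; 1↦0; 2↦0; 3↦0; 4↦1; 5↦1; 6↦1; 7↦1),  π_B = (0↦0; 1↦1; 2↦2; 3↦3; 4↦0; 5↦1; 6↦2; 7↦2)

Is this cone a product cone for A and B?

|A|·|B| = 2·4 = 8;  |P| = 8
Check the pairing map k ↦ (π_A(k), π_B(k)):
  0 ↦ (0,0)
  1 ↦ (0,1)
  2 ↦ (0,2)
  3 ↦ (0,3)
  4 ↦ (1,0)
  5 ↦ (1,1)
  6 ↦ (1,2)
  7 ↦ (1,2)  ✗ repeats pair of k=6
distinct pairs in image: 7 / 8 needed
  → (1,2) hit at k=6 and k=7

Answer: NOT A VALID PRODUCT — duplicate pair at indices 6,7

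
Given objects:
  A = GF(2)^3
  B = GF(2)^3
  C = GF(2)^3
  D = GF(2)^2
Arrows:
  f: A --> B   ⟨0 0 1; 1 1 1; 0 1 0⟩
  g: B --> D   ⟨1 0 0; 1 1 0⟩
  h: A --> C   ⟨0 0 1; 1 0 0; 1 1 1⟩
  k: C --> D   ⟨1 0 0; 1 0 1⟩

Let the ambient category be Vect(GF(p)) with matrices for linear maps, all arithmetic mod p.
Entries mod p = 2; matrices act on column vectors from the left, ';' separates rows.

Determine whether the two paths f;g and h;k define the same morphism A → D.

1) trace f;g:
  e0=(1,0,0) f-->(0,1,0) g-->(0,1)
  e1=(0,1,0) f-->(0,1,1) g-->(0,1)
  e2=(0,0,1) f-->(1,1,0) g-->(1,0)
  composite₁ = ⟨0 0 1; 1 1 0⟩
2) trace h;k:
  e0=(1,0,0) h-->(0,1,1) k-->(0,1)
  e1=(0,1,0) h-->(0,0,1) k-->(0,1)
  e2=(0,0,1) h-->(1,0,1) k-->(1,0)
  composite₂ = ⟨0 0 1; 1 1 0⟩
Equal? same morphism ✓

Answer: COMMUTES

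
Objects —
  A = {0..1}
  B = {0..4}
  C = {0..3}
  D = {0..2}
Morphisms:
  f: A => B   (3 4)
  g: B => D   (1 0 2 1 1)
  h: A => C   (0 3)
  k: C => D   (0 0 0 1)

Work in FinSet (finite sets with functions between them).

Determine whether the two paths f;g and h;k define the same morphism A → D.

Answer: DOES NOT COMMUTE

Derivation:
1) trace f;g:
  0 f=>3 g=>1
  1 f=>4 g=>1
  composite₁ = (1 1)
2) trace h;k:
  0 h=>0 k=>0
  1 h=>3 k=>1
  composite₂ = (0 1)
Equal? differ; not commutative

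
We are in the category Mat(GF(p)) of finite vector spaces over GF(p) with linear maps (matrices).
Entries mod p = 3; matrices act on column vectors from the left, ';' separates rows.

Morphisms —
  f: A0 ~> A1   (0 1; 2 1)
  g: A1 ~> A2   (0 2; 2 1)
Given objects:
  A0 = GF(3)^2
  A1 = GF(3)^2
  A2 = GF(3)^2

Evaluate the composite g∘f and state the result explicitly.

  e0=(1,0) f~>(0,2) g~>(1,2)
  e1=(0,1) f~>(1,1) g~>(2,0)
⟦path⟧: (1 2; 2 0)

Answer: (1 2; 2 0)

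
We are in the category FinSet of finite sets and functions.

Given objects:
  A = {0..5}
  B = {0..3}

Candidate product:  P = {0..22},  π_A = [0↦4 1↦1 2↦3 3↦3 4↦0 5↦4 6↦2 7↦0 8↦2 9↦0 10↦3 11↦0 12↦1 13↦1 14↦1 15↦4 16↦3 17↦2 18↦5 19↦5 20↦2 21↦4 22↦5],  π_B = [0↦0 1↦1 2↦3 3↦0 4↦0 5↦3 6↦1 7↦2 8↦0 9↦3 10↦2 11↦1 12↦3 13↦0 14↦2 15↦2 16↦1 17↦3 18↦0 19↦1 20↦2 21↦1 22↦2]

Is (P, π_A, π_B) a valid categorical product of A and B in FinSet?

|A|·|B| = 6·4 = 24;  |P| = 23
  → cardinalities differ; no bijection possible.

Answer: NOT A VALID PRODUCT — |P|=23 ≠ |A|·|B|=24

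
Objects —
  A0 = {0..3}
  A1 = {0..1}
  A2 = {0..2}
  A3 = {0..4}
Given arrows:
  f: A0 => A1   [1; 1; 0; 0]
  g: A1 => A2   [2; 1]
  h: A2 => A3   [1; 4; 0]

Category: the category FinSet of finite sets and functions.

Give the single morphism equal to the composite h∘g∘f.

Answer: [4; 4; 0; 0]

Derivation:
  0 f=>1 g=>1 h=>4
  1 f=>1 g=>1 h=>4
  2 f=>0 g=>2 h=>0
  3 f=>0 g=>2 h=>0
⟦path⟧: [4; 4; 0; 0]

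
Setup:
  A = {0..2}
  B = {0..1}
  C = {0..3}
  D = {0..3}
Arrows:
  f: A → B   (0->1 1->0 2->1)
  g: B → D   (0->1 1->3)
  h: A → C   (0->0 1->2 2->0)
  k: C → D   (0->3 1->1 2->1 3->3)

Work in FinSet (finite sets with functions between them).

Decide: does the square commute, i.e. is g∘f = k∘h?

1) trace f;g:
  0 f→1 g→3
  1 f→0 g→1
  2 f→1 g→3
  result₁ = (0->3 1->1 2->3)
2) trace h;k:
  0 h→0 k→3
  1 h→2 k→1
  2 h→0 k→3
  result₂ = (0->3 1->1 2->3)
Equal? same morphism ✓

Answer: COMMUTES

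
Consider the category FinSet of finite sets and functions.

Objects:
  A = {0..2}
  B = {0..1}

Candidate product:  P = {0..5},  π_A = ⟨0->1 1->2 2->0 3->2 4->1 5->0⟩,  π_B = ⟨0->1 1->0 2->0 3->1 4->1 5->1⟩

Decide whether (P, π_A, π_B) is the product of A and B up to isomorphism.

|A|·|B| = 3·2 = 6;  |P| = 6
Check the pairing map k ↦ (π_A(k), π_B(k)):
  0 -> (1,1)
  1 -> (2,0)
  2 -> (0,0)
  3 -> (2,1)
  4 -> (1,1)  ✗ repeats pair of k=0
  5 -> (0,1)
distinct pairs in image: 5 / 6 needed
  → (1,1) hit at k=0 and k=4

Answer: NOT A VALID PRODUCT — duplicate pair at indices 0,4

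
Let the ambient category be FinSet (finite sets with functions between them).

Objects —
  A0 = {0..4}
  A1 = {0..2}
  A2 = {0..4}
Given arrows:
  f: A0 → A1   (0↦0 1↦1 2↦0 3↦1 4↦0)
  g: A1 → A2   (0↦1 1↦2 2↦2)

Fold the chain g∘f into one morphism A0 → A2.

  0 f→0 g→1
  1 f→1 g→2
  2 f→0 g→1
  3 f→1 g→2
  4 f→0 g→1
result: (0↦1 1↦2 2↦1 3↦2 4↦1)

Answer: (0↦1 1↦2 2↦1 3↦2 4↦1)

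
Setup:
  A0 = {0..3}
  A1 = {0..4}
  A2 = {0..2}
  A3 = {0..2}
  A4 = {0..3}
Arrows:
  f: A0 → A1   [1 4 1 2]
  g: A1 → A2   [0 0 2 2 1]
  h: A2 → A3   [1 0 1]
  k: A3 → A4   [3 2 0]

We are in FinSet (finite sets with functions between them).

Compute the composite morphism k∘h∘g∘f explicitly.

Answer: [2 3 2 2]

Derivation:
  0 f→1 g→0 h→1 k→2
  1 f→4 g→1 h→0 k→3
  2 f→1 g→0 h→1 k→2
  3 f→2 g→2 h→1 k→2
result: [2 3 2 2]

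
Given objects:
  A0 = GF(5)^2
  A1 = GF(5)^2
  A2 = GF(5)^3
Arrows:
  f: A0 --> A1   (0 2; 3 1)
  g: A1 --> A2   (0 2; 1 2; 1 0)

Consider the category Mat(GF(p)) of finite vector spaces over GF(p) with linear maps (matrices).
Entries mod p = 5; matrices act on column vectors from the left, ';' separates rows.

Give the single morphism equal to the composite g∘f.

  e0=[1,0] f-->[0,3] g-->[1,1,0]
  e1=[0,1] f-->[2,1] g-->[2,4,2]
composite: (1 2; 1 4; 0 2)

Answer: (1 2; 1 4; 0 2)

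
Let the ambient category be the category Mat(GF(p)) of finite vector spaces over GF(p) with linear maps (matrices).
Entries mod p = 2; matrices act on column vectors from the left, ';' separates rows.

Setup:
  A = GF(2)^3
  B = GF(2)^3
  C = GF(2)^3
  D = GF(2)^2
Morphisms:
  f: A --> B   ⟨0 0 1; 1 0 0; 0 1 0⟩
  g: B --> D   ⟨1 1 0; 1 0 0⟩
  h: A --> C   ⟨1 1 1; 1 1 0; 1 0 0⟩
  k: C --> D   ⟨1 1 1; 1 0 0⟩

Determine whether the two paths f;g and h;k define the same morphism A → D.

Path 1 = f;g:
  e0=⟨1,0,0⟩ f-->⟨0,1,0⟩ g-->⟨1,0⟩
  e1=⟨0,1,0⟩ f-->⟨0,0,1⟩ g-->⟨0,0⟩
  e2=⟨0,0,1⟩ f-->⟨1,0,0⟩ g-->⟨1,1⟩
  composite₁ = ⟨1 0 1; 0 0 1⟩
Path 2 = h;k:
  e0=⟨1,0,0⟩ h-->⟨1,1,1⟩ k-->⟨1,1⟩
  e1=⟨0,1,0⟩ h-->⟨1,1,0⟩ k-->⟨0,1⟩
  e2=⟨0,0,1⟩ h-->⟨1,0,0⟩ k-->⟨1,1⟩
  composite₂ = ⟨1 0 1; 1 1 1⟩
Equal? differ; not commutative

Answer: DOES NOT COMMUTE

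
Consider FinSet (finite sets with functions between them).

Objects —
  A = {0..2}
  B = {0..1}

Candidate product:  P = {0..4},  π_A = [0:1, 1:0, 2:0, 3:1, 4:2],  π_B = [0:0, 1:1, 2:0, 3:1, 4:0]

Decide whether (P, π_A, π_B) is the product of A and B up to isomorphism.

Answer: NOT A VALID PRODUCT — |P|=5 ≠ |A|·|B|=6

Trace:
|A|·|B| = 3·2 = 6;  |P| = 5
  → cardinalities differ; no bijection possible.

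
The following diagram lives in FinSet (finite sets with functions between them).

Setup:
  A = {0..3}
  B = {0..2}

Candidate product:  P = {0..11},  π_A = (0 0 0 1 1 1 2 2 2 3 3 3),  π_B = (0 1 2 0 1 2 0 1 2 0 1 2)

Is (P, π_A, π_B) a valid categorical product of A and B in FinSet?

|A|·|B| = 4·3 = 12;  |P| = 12
Check the pairing map k ↦ (π_A(k), π_B(k)):
  0 : (0,0)
  1 : (0,1)
  2 : (0,2)
  3 : (1,0)
  4 : (1,1)
  5 : (1,2)
  6 : (2,0)
  7 : (2,1)
  8 : (2,2)
  9 : (3,0)
  10 : (3,1)
  11 : (3,2)
distinct pairs in image: 12 / 12 needed
  → bijection onto A×B; projections well-typed.

Answer: VALID PRODUCT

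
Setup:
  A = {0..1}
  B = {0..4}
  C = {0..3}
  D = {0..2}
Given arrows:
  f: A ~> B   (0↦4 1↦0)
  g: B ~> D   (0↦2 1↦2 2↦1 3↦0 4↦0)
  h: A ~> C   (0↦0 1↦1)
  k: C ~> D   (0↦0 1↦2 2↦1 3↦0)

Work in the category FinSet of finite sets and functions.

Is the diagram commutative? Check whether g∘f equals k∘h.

Along f;g (path 1):
  0 f~>4 g~>0
  1 f~>0 g~>2
  result₁ = (0↦0 1↦2)
Along h;k (path 2):
  0 h~>0 k~>0
  1 h~>1 k~>2
  result₂ = (0↦0 1↦2)
Equal? YES — commutes

Answer: COMMUTES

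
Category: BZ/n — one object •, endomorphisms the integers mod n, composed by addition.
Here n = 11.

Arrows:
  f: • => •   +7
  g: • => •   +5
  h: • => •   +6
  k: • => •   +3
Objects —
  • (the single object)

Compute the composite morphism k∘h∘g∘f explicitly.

Answer: +10

Work:
  0 +7≡7 +5≡1 +6≡7 +3≡10  (mod 11)
⟦path⟧: +10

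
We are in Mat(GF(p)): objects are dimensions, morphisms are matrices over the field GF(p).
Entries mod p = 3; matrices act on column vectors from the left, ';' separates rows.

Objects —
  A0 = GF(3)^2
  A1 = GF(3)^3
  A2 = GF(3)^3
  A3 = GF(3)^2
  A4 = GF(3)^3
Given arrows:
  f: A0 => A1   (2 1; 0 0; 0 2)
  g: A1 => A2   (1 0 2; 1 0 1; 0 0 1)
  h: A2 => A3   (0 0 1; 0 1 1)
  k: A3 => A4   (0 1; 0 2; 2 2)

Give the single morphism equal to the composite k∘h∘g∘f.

Answer: (2 2; 1 1; 1 2)

Derivation:
  e0=(1,0) f=>(2,0,0) g=>(2,2,0) h=>(0,2) k=>(2,1,1)
  e1=(0,1) f=>(1,0,2) g=>(2,0,2) h=>(2,2) k=>(2,1,2)
composite: (2 2; 1 1; 1 2)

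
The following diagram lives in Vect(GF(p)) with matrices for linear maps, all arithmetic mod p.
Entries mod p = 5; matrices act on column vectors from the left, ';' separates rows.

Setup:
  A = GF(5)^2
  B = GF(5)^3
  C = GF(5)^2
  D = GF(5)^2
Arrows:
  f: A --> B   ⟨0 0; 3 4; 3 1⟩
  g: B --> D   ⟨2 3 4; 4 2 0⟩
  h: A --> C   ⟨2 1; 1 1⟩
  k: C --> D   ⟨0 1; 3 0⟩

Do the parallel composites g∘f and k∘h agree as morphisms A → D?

Along f;g (path 1):
  e0=[1,0] f-->[0,3,3] g-->[1,1]
  e1=[0,1] f-->[0,4,1] g-->[1,3]
  composite₁ = ⟨1 1; 1 3⟩
Along h;k (path 2):
  e0=[1,0] h-->[2,1] k-->[1,1]
  e1=[0,1] h-->[1,1] k-->[1,3]
  composite₂ = ⟨1 1; 1 3⟩
Equal? equal; square commutes

Answer: COMMUTES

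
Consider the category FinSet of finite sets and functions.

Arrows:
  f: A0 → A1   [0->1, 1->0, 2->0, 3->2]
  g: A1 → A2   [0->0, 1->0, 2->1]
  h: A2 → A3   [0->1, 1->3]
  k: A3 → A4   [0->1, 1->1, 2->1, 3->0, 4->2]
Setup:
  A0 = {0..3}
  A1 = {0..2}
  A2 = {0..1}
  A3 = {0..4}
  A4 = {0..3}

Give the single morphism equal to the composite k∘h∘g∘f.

  0 f→1 g→0 h→1 k→1
  1 f→0 g→0 h→1 k→1
  2 f→0 g→0 h→1 k→1
  3 f→2 g→1 h→3 k→0
result: [0->1, 1->1, 2->1, 3->0]

Answer: [0->1, 1->1, 2->1, 3->0]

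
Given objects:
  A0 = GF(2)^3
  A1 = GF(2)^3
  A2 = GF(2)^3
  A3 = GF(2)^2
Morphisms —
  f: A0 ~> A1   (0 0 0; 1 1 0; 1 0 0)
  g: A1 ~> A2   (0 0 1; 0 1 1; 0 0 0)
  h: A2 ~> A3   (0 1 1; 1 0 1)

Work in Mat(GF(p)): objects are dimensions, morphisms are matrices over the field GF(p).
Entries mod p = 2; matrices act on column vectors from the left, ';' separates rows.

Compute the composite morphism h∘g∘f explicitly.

  e0=[1,0,0] f~>[0,1,1] g~>[1,0,0] h~>[0,1]
  e1=[0,1,0] f~>[0,1,0] g~>[0,1,0] h~>[1,0]
  e2=[0,0,1] f~>[0,0,0] g~>[0,0,0] h~>[0,0]
composite: (0 1 0; 1 0 0)

Answer: (0 1 0; 1 0 0)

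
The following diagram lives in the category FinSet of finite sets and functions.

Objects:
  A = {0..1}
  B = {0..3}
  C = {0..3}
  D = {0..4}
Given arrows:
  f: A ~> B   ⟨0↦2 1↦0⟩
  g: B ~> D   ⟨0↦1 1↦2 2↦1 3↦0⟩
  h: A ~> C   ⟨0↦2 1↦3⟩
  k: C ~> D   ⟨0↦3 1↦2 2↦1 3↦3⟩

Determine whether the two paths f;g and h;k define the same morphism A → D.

Along f;g (path 1):
  0 f~>2 g~>1
  1 f~>0 g~>1
  ⟦path⟧₁ = ⟨0↦1 1↦1⟩
Along h;k (path 2):
  0 h~>2 k~>1
  1 h~>3 k~>3
  ⟦path⟧₂ = ⟨0↦1 1↦3⟩
Equal? NO — does not commute

Answer: DOES NOT COMMUTE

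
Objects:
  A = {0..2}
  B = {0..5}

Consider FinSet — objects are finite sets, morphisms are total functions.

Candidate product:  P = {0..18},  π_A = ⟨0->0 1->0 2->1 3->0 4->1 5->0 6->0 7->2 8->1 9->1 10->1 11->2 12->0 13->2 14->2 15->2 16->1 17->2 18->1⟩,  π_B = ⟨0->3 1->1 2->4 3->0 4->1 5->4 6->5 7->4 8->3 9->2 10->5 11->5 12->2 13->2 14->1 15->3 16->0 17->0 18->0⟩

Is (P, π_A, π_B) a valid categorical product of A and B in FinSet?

|A|·|B| = 3·6 = 18;  |P| = 19
  → cardinalities differ; no bijection possible.

Answer: NOT A VALID PRODUCT — |P|=19 ≠ |A|·|B|=18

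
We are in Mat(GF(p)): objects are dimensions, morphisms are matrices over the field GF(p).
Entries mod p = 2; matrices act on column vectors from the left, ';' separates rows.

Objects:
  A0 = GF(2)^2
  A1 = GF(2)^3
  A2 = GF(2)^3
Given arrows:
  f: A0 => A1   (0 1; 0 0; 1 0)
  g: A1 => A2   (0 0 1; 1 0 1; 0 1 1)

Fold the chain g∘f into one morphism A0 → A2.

Answer: (1 0; 1 1; 1 0)

Derivation:
  e0=⟨1,0⟩ f=>⟨0,0,1⟩ g=>⟨1,1,1⟩
  e1=⟨0,1⟩ f=>⟨1,0,0⟩ g=>⟨0,1,0⟩
⟦path⟧: (1 0; 1 1; 1 0)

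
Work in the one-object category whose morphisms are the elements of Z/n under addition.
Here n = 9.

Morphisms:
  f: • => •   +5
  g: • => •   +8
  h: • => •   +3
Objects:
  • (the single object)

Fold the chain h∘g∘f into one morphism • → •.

Answer: +7

Trace:
  0 +5≡5 +8≡4 +3≡7  (mod 9)
⟦path⟧: +7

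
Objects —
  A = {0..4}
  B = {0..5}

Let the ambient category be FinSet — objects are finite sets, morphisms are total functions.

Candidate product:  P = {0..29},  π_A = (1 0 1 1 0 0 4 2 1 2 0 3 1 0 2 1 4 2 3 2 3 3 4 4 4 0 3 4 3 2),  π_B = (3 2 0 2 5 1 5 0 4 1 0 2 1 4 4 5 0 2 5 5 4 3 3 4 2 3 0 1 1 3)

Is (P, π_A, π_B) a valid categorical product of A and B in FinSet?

|A|·|B| = 5·6 = 30;  |P| = 30
Check the pairing map k ↦ (π_A(k), π_B(k)):
  0 ↦ (1,3)
  1 ↦ (0,2)
  2 ↦ (1,0)
  3 ↦ (1,2)
  4 ↦ (0,5)
  5 ↦ (0,1)
  6 ↦ (4,5)
  7 ↦ (2,0)
  8 ↦ (1,4)
  9 ↦ (2,1)
  10 ↦ (0,0)
  11 ↦ (3,2)
  12 ↦ (1,1)
  13 ↦ (0,4)
  14 ↦ (2,4)
  15 ↦ (1,5)
  16 ↦ (4,0)
  17 ↦ (2,2)
  18 ↦ (3,5)
  19 ↦ (2,5)
  20 ↦ (3,4)
  21 ↦ (3,3)
  22 ↦ (4,3)
  23 ↦ (4,4)
  24 ↦ (4,2)
  25 ↦ (0,3)
  26 ↦ (3,0)
  27 ↦ (4,1)
  28 ↦ (3,1)
  29 ↦ (2,3)
distinct pairs in image: 30 / 30 needed
  → bijection onto A×B; projections well-typed.

Answer: VALID PRODUCT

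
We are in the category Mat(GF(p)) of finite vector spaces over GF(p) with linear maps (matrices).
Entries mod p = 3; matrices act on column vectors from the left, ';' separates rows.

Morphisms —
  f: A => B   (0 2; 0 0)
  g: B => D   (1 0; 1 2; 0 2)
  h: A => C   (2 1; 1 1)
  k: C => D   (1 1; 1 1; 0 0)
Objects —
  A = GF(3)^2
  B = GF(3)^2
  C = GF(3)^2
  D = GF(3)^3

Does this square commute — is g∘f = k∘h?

Along f;g (path 1):
  e0=[1,0] f=>[0,0] g=>[0,0,0]
  e1=[0,1] f=>[2,0] g=>[2,2,0]
  composite₁ = (0 2; 0 2; 0 0)
Along h;k (path 2):
  e0=[1,0] h=>[2,1] k=>[0,0,0]
  e1=[0,1] h=>[1,1] k=>[2,2,0]
  composite₂ = (0 2; 0 2; 0 0)
Equal? YES — commutes

Answer: COMMUTES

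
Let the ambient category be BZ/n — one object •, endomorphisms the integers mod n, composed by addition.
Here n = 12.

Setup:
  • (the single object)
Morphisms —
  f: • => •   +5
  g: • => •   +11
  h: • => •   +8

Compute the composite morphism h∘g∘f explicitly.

Answer: +0

Trace:
  0 +5≡5 +11≡4 +8≡0  (mod 12)
result: +0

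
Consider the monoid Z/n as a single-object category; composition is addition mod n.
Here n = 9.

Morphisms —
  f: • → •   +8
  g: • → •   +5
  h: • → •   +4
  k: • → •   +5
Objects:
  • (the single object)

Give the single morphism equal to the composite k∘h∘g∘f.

  0 +8≡8 +5≡4 +4≡8 +5≡4  (mod 9)
composite: +4

Answer: +4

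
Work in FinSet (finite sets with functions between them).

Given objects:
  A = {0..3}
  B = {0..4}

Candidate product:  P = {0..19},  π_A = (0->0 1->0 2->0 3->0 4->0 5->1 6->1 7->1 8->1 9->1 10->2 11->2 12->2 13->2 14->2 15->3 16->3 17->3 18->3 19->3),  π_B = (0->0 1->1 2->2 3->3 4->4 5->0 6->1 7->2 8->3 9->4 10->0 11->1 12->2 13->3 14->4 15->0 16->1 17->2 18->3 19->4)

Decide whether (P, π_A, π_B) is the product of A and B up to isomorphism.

Answer: VALID PRODUCT

Derivation:
|A|·|B| = 4·5 = 20;  |P| = 20
Check the pairing map k ↦ (π_A(k), π_B(k)):
  0 -> (0,0)
  1 -> (0,1)
  2 -> (0,2)
  3 -> (0,3)
  4 -> (0,4)
  5 -> (1,0)
  6 -> (1,1)
  7 -> (1,2)
  8 -> (1,3)
  9 -> (1,4)
  10 -> (2,0)
  11 -> (2,1)
  12 -> (2,2)
  13 -> (2,3)
  14 -> (2,4)
  15 -> (3,0)
  16 -> (3,1)
  17 -> (3,2)
  18 -> (3,3)
  19 -> (3,4)
distinct pairs in image: 20 / 20 needed
  → bijection onto A×B; projections well-typed.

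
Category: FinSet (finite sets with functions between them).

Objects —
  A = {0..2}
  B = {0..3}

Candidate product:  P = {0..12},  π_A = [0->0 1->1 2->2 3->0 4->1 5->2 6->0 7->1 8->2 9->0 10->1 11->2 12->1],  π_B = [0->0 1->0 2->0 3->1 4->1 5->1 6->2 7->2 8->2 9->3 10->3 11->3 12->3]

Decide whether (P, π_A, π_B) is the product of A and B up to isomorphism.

Answer: NOT A VALID PRODUCT — |P|=13 ≠ |A|·|B|=12

Work:
|A|·|B| = 3·4 = 12;  |P| = 13
  → cardinalities differ; no bijection possible.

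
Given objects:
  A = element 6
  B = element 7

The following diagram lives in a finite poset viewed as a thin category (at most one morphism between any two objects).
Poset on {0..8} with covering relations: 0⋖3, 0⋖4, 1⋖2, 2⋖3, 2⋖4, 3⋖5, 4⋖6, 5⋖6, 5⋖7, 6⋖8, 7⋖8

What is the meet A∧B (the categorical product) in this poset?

Answer: A∧B = 5

Trace:
{x : x≤A ∧ x≤B} = {0,1,2,3,5}  (A=6, B=7)
  0 ≤ 5
  1 ≤ 5
  2 ≤ 5
  3 ≤ 5
  5 ≤ 5
glb = 5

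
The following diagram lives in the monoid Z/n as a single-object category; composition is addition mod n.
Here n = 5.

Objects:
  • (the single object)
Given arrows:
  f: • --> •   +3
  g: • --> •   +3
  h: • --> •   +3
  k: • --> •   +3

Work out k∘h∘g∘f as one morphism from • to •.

Answer: +2

Trace:
  0 +3≡3 +3≡1 +3≡4 +3≡2  (mod 5)
result: +2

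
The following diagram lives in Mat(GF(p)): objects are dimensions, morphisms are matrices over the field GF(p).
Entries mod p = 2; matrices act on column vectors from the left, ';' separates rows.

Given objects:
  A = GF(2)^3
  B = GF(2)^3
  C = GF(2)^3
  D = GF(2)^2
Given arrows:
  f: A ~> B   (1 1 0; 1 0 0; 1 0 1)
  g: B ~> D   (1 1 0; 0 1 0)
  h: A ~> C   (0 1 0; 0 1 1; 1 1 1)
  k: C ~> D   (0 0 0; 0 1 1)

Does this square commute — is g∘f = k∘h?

Path 1 = f;g:
  e0=⟨1,0,0⟩ f~>⟨1,1,1⟩ g~>⟨0,1⟩
  e1=⟨0,1,0⟩ f~>⟨1,0,0⟩ g~>⟨1,0⟩
  e2=⟨0,0,1⟩ f~>⟨0,0,1⟩ g~>⟨0,0⟩
  result₁ = (0 1 0; 1 0 0)
Path 2 = h;k:
  e0=⟨1,0,0⟩ h~>⟨0,0,1⟩ k~>⟨0,1⟩
  e1=⟨0,1,0⟩ h~>⟨1,1,1⟩ k~>⟨0,0⟩
  e2=⟨0,0,1⟩ h~>⟨0,1,1⟩ k~>⟨0,0⟩
  result₂ = (0 0 0; 1 0 0)
Equal? distinct morphisms ✗

Answer: DOES NOT COMMUTE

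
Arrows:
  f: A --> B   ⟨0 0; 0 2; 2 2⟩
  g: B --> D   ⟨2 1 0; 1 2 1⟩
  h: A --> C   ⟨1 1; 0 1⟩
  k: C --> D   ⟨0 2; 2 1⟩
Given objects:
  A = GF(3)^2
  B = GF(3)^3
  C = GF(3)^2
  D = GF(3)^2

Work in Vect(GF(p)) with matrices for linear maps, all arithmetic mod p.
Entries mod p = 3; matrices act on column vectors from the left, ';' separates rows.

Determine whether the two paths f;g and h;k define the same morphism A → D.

1) trace f;g:
  e0=⟨1,0⟩ f-->⟨0,0,2⟩ g-->⟨0,2⟩
  e1=⟨0,1⟩ f-->⟨0,2,2⟩ g-->⟨2,0⟩
  composite₁ = ⟨0 2; 2 0⟩
2) trace h;k:
  e0=⟨1,0⟩ h-->⟨1,0⟩ k-->⟨0,2⟩
  e1=⟨0,1⟩ h-->⟨1,1⟩ k-->⟨2,0⟩
  composite₂ = ⟨0 2; 2 0⟩
Equal? equal; square commutes

Answer: COMMUTES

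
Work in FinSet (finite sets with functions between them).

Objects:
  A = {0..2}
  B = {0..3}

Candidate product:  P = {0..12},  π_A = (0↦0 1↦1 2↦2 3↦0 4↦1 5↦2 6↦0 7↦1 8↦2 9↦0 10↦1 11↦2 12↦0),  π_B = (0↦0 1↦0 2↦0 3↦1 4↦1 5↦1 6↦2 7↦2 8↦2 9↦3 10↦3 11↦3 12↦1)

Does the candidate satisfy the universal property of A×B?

Answer: NOT A VALID PRODUCT — |P|=13 ≠ |A|·|B|=12

Work:
|A|·|B| = 3·4 = 12;  |P| = 13
  → cardinalities differ; no bijection possible.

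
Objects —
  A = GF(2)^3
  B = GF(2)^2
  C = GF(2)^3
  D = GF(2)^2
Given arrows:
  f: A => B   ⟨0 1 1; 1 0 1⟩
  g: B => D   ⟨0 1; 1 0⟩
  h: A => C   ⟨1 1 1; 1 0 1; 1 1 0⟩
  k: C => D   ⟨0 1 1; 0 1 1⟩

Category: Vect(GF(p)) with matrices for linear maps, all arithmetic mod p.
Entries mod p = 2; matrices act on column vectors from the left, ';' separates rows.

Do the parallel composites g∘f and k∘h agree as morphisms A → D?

Answer: DOES NOT COMMUTE

Trace:
1) trace f;g:
  e0=(1,0,0) f=>(0,1) g=>(1,0)
  e1=(0,1,0) f=>(1,0) g=>(0,1)
  e2=(0,0,1) f=>(1,1) g=>(1,1)
  ⟦path⟧₁ = ⟨1 0 1; 0 1 1⟩
2) trace h;k:
  e0=(1,0,0) h=>(1,1,1) k=>(0,0)
  e1=(0,1,0) h=>(1,0,1) k=>(1,1)
  e2=(0,0,1) h=>(1,1,0) k=>(1,1)
  ⟦path⟧₂ = ⟨0 1 1; 0 1 1⟩
Equal? NO — does not commute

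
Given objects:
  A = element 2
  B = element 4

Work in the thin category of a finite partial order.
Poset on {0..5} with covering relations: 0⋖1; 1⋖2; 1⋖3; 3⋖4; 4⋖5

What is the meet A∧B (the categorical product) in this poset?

Answer: A∧B = 1

Trace:
{x : x≤A ∧ x≤B} = {0,1}  (A=2, B=4)
  0 ≤ 1
  1 ≤ 1
glb = 1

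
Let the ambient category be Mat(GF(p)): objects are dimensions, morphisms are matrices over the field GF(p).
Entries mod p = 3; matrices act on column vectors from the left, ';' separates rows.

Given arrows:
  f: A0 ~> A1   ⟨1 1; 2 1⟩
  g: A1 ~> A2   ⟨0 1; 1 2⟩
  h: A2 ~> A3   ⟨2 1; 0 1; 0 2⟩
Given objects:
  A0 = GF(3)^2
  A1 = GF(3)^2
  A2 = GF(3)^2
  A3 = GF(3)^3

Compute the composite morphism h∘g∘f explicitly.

  e0=(1,0) f~>(1,2) g~>(2,2) h~>(0,2,1)
  e1=(0,1) f~>(1,1) g~>(1,0) h~>(2,0,0)
result: ⟨0 2; 2 0; 1 0⟩

Answer: ⟨0 2; 2 0; 1 0⟩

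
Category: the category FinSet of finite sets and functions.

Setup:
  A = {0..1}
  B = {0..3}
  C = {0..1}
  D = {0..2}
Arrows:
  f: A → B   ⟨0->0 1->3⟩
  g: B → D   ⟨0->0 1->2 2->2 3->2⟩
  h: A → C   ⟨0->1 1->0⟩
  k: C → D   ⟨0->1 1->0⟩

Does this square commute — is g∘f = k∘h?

Answer: DOES NOT COMMUTE

Derivation:
Path 1 = f;g:
  0 f→0 g→0
  1 f→3 g→2
  ⟦path⟧₁ = ⟨0->0 1->2⟩
Path 2 = h;k:
  0 h→1 k→0
  1 h→0 k→1
  ⟦path⟧₂ = ⟨0->0 1->1⟩
Equal? NO — does not commute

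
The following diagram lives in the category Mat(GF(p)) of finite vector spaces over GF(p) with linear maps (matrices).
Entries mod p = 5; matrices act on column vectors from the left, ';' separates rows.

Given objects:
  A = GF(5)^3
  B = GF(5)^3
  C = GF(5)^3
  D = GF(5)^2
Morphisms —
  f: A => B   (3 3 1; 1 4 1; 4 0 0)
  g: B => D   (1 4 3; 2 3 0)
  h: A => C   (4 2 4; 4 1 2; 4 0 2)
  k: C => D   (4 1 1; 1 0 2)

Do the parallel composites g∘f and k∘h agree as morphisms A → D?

1) trace f;g:
  e0=(1,0,0) f=>(3,1,4) g=>(4,4)
  e1=(0,1,0) f=>(3,4,0) g=>(4,3)
  e2=(0,0,1) f=>(1,1,0) g=>(0,0)
  composite₁ = (4 4 0; 4 3 0)
2) trace h;k:
  e0=(1,0,0) h=>(4,4,4) k=>(4,2)
  e1=(0,1,0) h=>(2,1,0) k=>(4,2)
  e2=(0,0,1) h=>(4,2,2) k=>(0,3)
  composite₂ = (4 4 0; 2 2 3)
Equal? differ; not commutative

Answer: DOES NOT COMMUTE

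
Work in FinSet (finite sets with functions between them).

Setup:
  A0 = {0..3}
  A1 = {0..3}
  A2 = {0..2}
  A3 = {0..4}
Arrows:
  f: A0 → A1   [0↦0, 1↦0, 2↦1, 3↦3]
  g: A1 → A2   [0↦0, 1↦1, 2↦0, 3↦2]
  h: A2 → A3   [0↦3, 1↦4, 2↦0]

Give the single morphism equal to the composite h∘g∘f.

Answer: [0↦3, 1↦3, 2↦4, 3↦0]

Derivation:
  0 f→0 g→0 h→3
  1 f→0 g→0 h→3
  2 f→1 g→1 h→4
  3 f→3 g→2 h→0
composite: [0↦3, 1↦3, 2↦4, 3↦0]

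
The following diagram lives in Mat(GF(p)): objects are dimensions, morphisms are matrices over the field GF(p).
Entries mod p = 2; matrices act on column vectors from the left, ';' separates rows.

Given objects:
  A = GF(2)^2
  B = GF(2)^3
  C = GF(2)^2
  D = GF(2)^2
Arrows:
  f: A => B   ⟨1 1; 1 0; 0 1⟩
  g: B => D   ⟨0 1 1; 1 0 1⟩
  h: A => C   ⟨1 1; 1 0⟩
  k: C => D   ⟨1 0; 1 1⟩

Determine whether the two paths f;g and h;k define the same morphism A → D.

Answer: DOES NOT COMMUTE

Work:
Along f;g (path 1):
  e0=⟨1,0⟩ f=>⟨1,1,0⟩ g=>⟨1,1⟩
  e1=⟨0,1⟩ f=>⟨1,0,1⟩ g=>⟨1,0⟩
  composite₁ = ⟨1 1; 1 0⟩
Along h;k (path 2):
  e0=⟨1,0⟩ h=>⟨1,1⟩ k=>⟨1,0⟩
  e1=⟨0,1⟩ h=>⟨1,0⟩ k=>⟨1,1⟩
  composite₂ = ⟨1 1; 0 1⟩
Equal? differ; not commutative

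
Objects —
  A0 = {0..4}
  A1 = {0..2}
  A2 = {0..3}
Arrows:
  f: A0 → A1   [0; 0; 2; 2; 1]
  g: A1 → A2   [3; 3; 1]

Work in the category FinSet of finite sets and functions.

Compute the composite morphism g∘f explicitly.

Answer: [3; 3; 1; 1; 3]

Work:
  0 f→0 g→3
  1 f→0 g→3
  2 f→2 g→1
  3 f→2 g→1
  4 f→1 g→3
⟦path⟧: [3; 3; 1; 1; 3]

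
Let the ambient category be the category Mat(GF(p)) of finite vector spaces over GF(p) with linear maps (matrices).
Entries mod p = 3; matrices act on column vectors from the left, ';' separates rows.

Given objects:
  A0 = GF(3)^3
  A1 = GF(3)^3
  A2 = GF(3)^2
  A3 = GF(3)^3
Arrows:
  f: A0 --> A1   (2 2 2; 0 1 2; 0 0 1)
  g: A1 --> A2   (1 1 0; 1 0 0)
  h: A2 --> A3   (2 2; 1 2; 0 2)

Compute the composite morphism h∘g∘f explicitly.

  e0=[1,0,0] f-->[2,0,0] g-->[2,2] h-->[2,0,1]
  e1=[0,1,0] f-->[2,1,0] g-->[0,2] h-->[1,1,1]
  e2=[0,0,1] f-->[2,2,1] g-->[1,2] h-->[0,2,1]
result: (2 1 0; 0 1 2; 1 1 1)

Answer: (2 1 0; 0 1 2; 1 1 1)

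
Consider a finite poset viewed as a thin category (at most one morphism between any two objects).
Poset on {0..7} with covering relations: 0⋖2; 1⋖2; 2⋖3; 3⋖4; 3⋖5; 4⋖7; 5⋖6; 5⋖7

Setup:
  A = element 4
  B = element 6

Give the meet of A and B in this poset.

Answer: A∧B = 3

Work:
Common predecessors of 4,6: {0,1,2,3}
  0 ≤ 3
  1 ≤ 3
  2 ≤ 3
  3 ≤ 3
glb = 3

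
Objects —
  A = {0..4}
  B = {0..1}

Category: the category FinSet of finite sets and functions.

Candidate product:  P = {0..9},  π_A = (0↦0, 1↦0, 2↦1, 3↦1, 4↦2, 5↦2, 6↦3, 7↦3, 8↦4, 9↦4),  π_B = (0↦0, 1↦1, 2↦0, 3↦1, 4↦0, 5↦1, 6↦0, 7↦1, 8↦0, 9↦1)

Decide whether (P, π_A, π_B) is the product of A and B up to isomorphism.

Answer: VALID PRODUCT

Trace:
|A|·|B| = 5·2 = 10;  |P| = 10
Check the pairing map k ↦ (π_A(k), π_B(k)):
  0 ↦ (0,0)
  1 ↦ (0,1)
  2 ↦ (1,0)
  3 ↦ (1,1)
  4 ↦ (2,0)
  5 ↦ (2,1)
  6 ↦ (3,0)
  7 ↦ (3,1)
  8 ↦ (4,0)
  9 ↦ (4,1)
distinct pairs in image: 10 / 10 needed
  → bijection onto A×B; projections well-typed.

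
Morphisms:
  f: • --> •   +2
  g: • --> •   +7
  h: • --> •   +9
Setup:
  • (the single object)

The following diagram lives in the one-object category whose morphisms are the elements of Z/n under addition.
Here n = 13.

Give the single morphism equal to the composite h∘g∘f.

  0 +2≡2 +7≡9 +9≡5  (mod 13)
composite: +5

Answer: +5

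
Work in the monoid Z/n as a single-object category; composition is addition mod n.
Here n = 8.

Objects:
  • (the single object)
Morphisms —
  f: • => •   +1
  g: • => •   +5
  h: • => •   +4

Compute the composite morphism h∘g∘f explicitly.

Answer: +2

Trace:
  0 +1≡1 +5≡6 +4≡2  (mod 8)
result: +2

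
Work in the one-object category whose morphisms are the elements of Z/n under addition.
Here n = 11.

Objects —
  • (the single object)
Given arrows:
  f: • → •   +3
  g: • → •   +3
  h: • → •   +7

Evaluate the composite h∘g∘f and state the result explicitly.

Answer: +2

Derivation:
  0 +3≡3 +3≡6 +7≡2  (mod 11)
⟦path⟧: +2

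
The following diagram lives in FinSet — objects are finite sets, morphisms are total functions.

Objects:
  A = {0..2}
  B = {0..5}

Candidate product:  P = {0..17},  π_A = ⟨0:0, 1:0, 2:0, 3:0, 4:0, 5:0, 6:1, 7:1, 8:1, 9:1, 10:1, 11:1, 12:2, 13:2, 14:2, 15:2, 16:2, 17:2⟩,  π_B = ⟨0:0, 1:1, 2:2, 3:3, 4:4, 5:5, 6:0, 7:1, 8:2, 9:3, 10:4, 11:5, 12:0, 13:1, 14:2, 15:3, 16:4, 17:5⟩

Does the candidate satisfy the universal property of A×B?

|A|·|B| = 3·6 = 18;  |P| = 18
Check the pairing map k ↦ (π_A(k), π_B(k)):
  0 : (0,0)
  1 : (0,1)
  2 : (0,2)
  3 : (0,3)
  4 : (0,4)
  5 : (0,5)
  6 : (1,0)
  7 : (1,1)
  8 : (1,2)
  9 : (1,3)
  10 : (1,4)
  11 : (1,5)
  12 : (2,0)
  13 : (2,1)
  14 : (2,2)
  15 : (2,3)
  16 : (2,4)
  17 : (2,5)
distinct pairs in image: 18 / 18 needed
  → bijection onto A×B; projections well-typed.

Answer: VALID PRODUCT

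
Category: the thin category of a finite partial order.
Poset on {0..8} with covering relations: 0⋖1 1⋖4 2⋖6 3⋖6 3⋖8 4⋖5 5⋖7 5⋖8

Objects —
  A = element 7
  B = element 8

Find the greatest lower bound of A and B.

Answer: A∧B = 5

Derivation:
Lower bounds of A=7 and B=8: {0,1,4,5}
  0 ⊑ 5
  1 ⊑ 5
  4 ⊑ 5
  5 ⊑ 5
glb = 5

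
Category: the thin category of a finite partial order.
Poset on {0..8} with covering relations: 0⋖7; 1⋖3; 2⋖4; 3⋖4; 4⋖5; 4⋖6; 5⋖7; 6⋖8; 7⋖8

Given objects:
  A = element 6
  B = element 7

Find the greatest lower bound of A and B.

Lower bounds of A=6 and B=7: {1,2,3,4}
  1 ≤ 4
  2 ≤ 4
  3 ≤ 4
  4 ≤ 4
glb = 4

Answer: A∧B = 4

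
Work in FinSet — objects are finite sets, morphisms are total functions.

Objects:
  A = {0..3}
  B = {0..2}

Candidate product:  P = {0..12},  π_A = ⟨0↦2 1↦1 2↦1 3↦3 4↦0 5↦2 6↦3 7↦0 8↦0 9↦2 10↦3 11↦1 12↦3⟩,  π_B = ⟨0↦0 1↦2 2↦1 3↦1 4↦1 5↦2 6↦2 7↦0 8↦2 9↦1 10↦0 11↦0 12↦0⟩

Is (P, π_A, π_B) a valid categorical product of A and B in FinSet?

|A|·|B| = 4·3 = 12;  |P| = 13
  → cardinalities differ; no bijection possible.

Answer: NOT A VALID PRODUCT — |P|=13 ≠ |A|·|B|=12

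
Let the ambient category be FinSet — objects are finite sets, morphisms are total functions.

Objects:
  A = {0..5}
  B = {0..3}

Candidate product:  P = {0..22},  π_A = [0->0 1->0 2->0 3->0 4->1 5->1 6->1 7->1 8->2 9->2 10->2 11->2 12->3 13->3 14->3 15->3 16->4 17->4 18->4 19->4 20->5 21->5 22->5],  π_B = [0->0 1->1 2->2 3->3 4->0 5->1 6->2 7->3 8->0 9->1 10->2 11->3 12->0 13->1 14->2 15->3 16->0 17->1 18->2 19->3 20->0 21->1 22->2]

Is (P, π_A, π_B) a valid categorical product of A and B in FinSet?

Answer: NOT A VALID PRODUCT — |P|=23 ≠ |A|·|B|=24

Work:
|A|·|B| = 6·4 = 24;  |P| = 23
  → cardinalities differ; no bijection possible.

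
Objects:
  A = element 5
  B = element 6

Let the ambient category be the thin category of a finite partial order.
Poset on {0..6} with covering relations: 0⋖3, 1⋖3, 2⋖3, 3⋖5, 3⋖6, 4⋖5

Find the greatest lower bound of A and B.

Answer: A∧B = 3

Work:
Common predecessors of 5,6: {0,1,2,3}
  0 ≤ 3
  1 ≤ 3
  2 ≤ 3
  3 ≤ 3
glb = 3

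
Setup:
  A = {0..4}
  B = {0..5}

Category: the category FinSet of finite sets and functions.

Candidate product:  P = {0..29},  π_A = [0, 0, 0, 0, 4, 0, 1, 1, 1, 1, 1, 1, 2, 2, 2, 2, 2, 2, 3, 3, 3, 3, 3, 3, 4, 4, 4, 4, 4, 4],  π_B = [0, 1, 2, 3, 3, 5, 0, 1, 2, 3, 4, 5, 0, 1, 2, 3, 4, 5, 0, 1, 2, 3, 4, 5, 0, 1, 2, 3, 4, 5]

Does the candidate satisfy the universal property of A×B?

Answer: NOT A VALID PRODUCT — duplicate pair at indices 27,4

Trace:
|A|·|B| = 5·6 = 30;  |P| = 30
Check the pairing map k ↦ (π_A(k), π_B(k)):
  0 -> (0,0)
  1 -> (0,1)
  2 -> (0,2)
  3 -> (0,3)
  4 -> (4,3)
  5 -> (0,5)
  6 -> (1,0)
  7 -> (1,1)
  8 -> (1,2)
  9 -> (1,3)
  10 -> (1,4)
  11 -> (1,5)
  12 -> (2,0)
  13 -> (2,1)
  14 -> (2,2)
  15 -> (2,3)
  16 -> (2,4)
  17 -> (2,5)
  18 -> (3,0)
  19 -> (3,1)
  20 -> (3,2)
  21 -> (3,3)
  22 -> (3,4)
  23 -> (3,5)
  24 -> (4,0)
  25 -> (4,1)
  26 -> (4,2)
  27 -> (4,3)  ✗ repeats pair of k=4
  28 -> (4,4)
  29 -> (4,5)
distinct pairs in image: 29 / 30 needed
  → (4,3) hit at k=4 and k=27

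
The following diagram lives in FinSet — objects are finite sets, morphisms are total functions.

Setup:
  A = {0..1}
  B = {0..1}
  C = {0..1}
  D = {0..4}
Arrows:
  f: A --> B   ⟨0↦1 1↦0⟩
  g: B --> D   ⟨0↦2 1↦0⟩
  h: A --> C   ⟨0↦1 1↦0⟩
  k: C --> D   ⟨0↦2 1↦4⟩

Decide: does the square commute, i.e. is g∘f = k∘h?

Answer: DOES NOT COMMUTE

Work:
Path 1 = f;g:
  0 f-->1 g-->0
  1 f-->0 g-->2
  result₁ = ⟨0↦0 1↦2⟩
Path 2 = h;k:
  0 h-->1 k-->4
  1 h-->0 k-->2
  result₂ = ⟨0↦4 1↦2⟩
Equal? NO — does not commute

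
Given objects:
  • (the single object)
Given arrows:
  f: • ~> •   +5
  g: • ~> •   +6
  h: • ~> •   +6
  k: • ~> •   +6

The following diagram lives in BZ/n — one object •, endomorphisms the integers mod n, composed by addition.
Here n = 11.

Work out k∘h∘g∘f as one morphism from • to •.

  0 +5≡5 +6≡0 +6≡6 +6≡1  (mod 11)
result: +1

Answer: +1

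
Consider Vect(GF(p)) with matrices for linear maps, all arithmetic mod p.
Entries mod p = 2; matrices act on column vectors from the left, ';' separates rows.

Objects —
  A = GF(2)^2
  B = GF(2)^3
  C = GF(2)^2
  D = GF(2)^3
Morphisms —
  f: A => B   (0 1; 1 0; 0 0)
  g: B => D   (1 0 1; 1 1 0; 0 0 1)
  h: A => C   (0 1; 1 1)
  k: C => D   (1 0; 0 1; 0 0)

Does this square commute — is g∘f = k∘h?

Path 1 = f;g:
  e0=(1,0) f=>(0,1,0) g=>(0,1,0)
  e1=(0,1) f=>(1,0,0) g=>(1,1,0)
  result₁ = (0 1; 1 1; 0 0)
Path 2 = h;k:
  e0=(1,0) h=>(0,1) k=>(0,1,0)
  e1=(0,1) h=>(1,1) k=>(1,1,0)
  result₂ = (0 1; 1 1; 0 0)
Equal? same morphism ✓

Answer: COMMUTES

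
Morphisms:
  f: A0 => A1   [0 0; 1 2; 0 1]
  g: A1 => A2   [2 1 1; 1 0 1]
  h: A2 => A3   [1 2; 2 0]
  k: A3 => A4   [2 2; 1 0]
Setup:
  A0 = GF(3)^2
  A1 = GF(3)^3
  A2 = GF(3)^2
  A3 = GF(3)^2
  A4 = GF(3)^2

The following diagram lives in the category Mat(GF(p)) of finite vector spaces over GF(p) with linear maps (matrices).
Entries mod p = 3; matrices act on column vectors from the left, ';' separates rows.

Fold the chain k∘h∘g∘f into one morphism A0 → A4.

Answer: [0 1; 1 2]

Trace:
  e0=[1,0] f=>[0,1,0] g=>[1,0] h=>[1,2] k=>[0,1]
  e1=[0,1] f=>[0,2,1] g=>[0,1] h=>[2,0] k=>[1,2]
result: [0 1; 1 2]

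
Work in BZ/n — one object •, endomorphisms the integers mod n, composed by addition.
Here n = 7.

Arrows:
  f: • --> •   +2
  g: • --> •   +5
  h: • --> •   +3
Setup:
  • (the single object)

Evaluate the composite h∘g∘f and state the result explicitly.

Answer: +3

Trace:
  0 +2≡2 +5≡0 +3≡3  (mod 7)
⟦path⟧: +3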